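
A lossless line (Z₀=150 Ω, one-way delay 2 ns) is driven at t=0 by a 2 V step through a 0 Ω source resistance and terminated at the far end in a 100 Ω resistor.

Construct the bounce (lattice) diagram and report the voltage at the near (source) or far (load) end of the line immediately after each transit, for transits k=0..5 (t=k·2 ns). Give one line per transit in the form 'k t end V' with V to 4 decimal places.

Γ_L=-0.200000, Γ_S=-1.000000; launch V₁=2·150/150=2.000000
k=0 src: V=2.0000
k=1 load: inc=2.000000, refl=2.000000·-0.200000=-0.4000; V=0.000000+2.000000+-0.400000=1.6000
k=2 src: inc=-0.400000, refl=-0.400000·-1.000000=0.4000; V=2.000000+-0.400000+0.400000=2.0000
k=3 load: inc=0.400000, refl=0.400000·-0.200000=-0.0800; V=1.600000+0.400000+-0.080000=1.9200
k=4 src: inc=-0.080000, refl=-0.080000·-1.000000=0.0800; V=2.000000+-0.080000+0.080000=2.0000
k=5 load: inc=0.080000, refl=0.080000·-0.200000=-0.0160; V=1.920000+0.080000+-0.016000=1.9840

0 0 source 2.0000
1 2 load 1.6000
2 4 source 2.0000
3 6 load 1.9200
4 8 source 2.0000
5 10 load 1.9840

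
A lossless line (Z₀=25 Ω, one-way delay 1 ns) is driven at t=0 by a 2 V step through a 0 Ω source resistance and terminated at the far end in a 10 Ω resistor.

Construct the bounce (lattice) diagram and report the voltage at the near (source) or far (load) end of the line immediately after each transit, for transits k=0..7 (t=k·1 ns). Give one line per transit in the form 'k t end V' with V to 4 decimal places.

Γ_L=-0.428571, Γ_S=-1.000000; launch V₁=2·25/25=2.000000
k=0 src: V=2.0000
k=1 load: inc=2.000000, refl=2.000000·-0.428571=-0.8571; V=0.000000+2.000000+-0.857143=1.1429
k=2 src: inc=-0.857143, refl=-0.857143·-1.000000=0.8571; V=2.000000+-0.857143+0.857143=2.0000
k=3 load: inc=0.857143, refl=0.857143·-0.428571=-0.3673; V=1.142857+0.857143+-0.367347=1.6327
k=4 src: inc=-0.367347, refl=-0.367347·-1.000000=0.3673; V=2.000000+-0.367347+0.367347=2.0000
k=5 load: inc=0.367347, refl=0.367347·-0.428571=-0.1574; V=1.632653+0.367347+-0.157434=1.8426
k=6 src: inc=-0.157434, refl=-0.157434·-1.000000=0.1574; V=2.000000+-0.157434+0.157434=2.0000
k=7 load: inc=0.157434, refl=0.157434·-0.428571=-0.0675; V=1.842566+0.157434+-0.067472=1.9325

0 0 source 2.0000
1 1 load 1.1429
2 2 source 2.0000
3 3 load 1.6327
4 4 source 2.0000
5 5 load 1.8426
6 6 source 2.0000
7 7 load 1.9325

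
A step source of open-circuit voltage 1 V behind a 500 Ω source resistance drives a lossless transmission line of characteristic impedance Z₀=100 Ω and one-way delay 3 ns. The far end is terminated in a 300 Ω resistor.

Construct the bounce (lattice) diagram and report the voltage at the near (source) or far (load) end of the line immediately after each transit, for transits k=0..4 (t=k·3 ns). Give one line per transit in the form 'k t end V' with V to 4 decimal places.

0 0 source 0.1667
1 3 load 0.2500
2 6 source 0.3056
3 9 load 0.3333
4 12 source 0.3519

Γ_L=0.500000, Γ_S=0.666667; launch V₁=1·100/600=0.166667
k=0 src: V=0.1667
k=1 load: inc=0.166667, refl=0.166667·0.500000=0.0833; V=0.000000+0.166667+0.083333=0.2500
k=2 src: inc=0.083333, refl=0.083333·0.666667=0.0556; V=0.166667+0.083333+0.055556=0.3056
k=3 load: inc=0.055556, refl=0.055556·0.500000=0.0278; V=0.250000+0.055556+0.027778=0.3333
k=4 src: inc=0.027778, refl=0.027778·0.666667=0.0185; V=0.305556+0.027778+0.018519=0.3519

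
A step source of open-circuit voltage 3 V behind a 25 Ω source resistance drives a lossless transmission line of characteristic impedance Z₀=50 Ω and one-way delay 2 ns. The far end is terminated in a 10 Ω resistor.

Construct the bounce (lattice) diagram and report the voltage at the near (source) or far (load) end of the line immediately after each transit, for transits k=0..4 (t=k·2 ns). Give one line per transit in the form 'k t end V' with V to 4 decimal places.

Γ_L=-0.666667, Γ_S=-0.333333; launch V₁=3·50/75=2.000000
k=0 src: V=2.0000
k=1 load: inc=2.000000, refl=2.000000·-0.666667=-1.3333; V=0.000000+2.000000+-1.333333=0.6667
k=2 src: inc=-1.333333, refl=-1.333333·-0.333333=0.4444; V=2.000000+-1.333333+0.444444=1.1111
k=3 load: inc=0.444444, refl=0.444444·-0.666667=-0.2963; V=0.666667+0.444444+-0.296296=0.8148
k=4 src: inc=-0.296296, refl=-0.296296·-0.333333=0.0988; V=1.111111+-0.296296+0.098765=0.9136

0 0 source 2.0000
1 2 load 0.6667
2 4 source 1.1111
3 6 load 0.8148
4 8 source 0.9136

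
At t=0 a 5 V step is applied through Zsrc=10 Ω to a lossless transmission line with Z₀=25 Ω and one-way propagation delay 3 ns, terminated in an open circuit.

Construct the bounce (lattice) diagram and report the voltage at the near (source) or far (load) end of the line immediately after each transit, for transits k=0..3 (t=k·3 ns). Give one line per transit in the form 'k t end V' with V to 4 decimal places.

Γ_L=1.000000, Γ_S=-0.428571; launch V₁=5·25/35=3.571429
k=0 src: V=3.5714
k=1 load: inc=3.571429, refl=3.571429·1.000000=3.5714; V=0.000000+3.571429+3.571429=7.1429
k=2 src: inc=3.571429, refl=3.571429·-0.428571=-1.5306; V=3.571429+3.571429+-1.530612=5.6122
k=3 load: inc=-1.530612, refl=-1.530612·1.000000=-1.5306; V=7.142857+-1.530612+-1.530612=4.0816

0 0 source 3.5714
1 3 load 7.1429
2 6 source 5.6122
3 9 load 4.0816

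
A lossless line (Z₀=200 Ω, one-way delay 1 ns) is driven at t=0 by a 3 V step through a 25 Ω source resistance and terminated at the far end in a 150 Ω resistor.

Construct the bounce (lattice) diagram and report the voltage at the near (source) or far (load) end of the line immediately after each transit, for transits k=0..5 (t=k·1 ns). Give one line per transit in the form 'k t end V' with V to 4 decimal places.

0 0 source 2.6667
1 1 load 2.2857
2 2 source 2.5820
3 3 load 2.5397
4 4 source 2.5726
5 5 load 2.5679

Γ_L=-0.142857, Γ_S=-0.777778; launch V₁=3·200/225=2.666667
k=0 src: V=2.6667
k=1 load: inc=2.666667, refl=2.666667·-0.142857=-0.3810; V=0.000000+2.666667+-0.380952=2.2857
k=2 src: inc=-0.380952, refl=-0.380952·-0.777778=0.2963; V=2.666667+-0.380952+0.296296=2.5820
k=3 load: inc=0.296296, refl=0.296296·-0.142857=-0.0423; V=2.285714+0.296296+-0.042328=2.5397
k=4 src: inc=-0.042328, refl=-0.042328·-0.777778=0.0329; V=2.582011+-0.042328+0.032922=2.5726
k=5 load: inc=0.032922, refl=0.032922·-0.142857=-0.0047; V=2.539683+0.032922+-0.004703=2.5679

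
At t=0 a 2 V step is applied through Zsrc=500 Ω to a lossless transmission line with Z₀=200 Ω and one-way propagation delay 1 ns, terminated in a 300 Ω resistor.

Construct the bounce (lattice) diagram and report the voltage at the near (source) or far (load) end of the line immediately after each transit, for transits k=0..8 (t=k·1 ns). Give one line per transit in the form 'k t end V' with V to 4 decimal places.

Γ_L=0.200000, Γ_S=0.428571; launch V₁=2·200/700=0.571429
k=0 src: V=0.5714
k=1 load: inc=0.571429, refl=0.571429·0.200000=0.1143; V=0.000000+0.571429+0.114286=0.6857
k=2 src: inc=0.114286, refl=0.114286·0.428571=0.0490; V=0.571429+0.114286+0.048980=0.7347
k=3 load: inc=0.048980, refl=0.048980·0.200000=0.0098; V=0.685714+0.048980+0.009796=0.7445
k=4 src: inc=0.009796, refl=0.009796·0.428571=0.0042; V=0.734694+0.009796+0.004198=0.7487
k=5 load: inc=0.004198, refl=0.004198·0.200000=0.0008; V=0.744490+0.004198+0.000840=0.7495
k=6 src: inc=0.000840, refl=0.000840·0.428571=0.0004; V=0.748688+0.000840+0.000360=0.7499
k=7 load: inc=0.000360, refl=0.000360·0.200000=0.0001; V=0.749528+0.000360+0.000072=0.7500
k=8 src: inc=0.000072, refl=0.000072·0.428571=0.0000; V=0.749888+0.000072+0.000031=0.7500

0 0 source 0.5714
1 1 load 0.6857
2 2 source 0.7347
3 3 load 0.7445
4 4 source 0.7487
5 5 load 0.7495
6 6 source 0.7499
7 7 load 0.7500
8 8 source 0.7500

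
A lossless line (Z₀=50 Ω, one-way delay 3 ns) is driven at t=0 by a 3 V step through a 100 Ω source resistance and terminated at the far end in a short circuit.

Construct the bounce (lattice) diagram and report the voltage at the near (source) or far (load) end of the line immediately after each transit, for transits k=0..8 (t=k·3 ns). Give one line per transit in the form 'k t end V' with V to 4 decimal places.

Γ_L=-1.000000, Γ_S=0.333333; launch V₁=3·50/150=1.000000
k=0 src: V=1.0000
k=1 load: inc=1.000000, refl=1.000000·-1.000000=-1.0000; V=0.000000+1.000000+-1.000000=0.0000
k=2 src: inc=-1.000000, refl=-1.000000·0.333333=-0.3333; V=1.000000+-1.000000+-0.333333=-0.3333
k=3 load: inc=-0.333333, refl=-0.333333·-1.000000=0.3333; V=0.000000+-0.333333+0.333333=0.0000
k=4 src: inc=0.333333, refl=0.333333·0.333333=0.1111; V=-0.333333+0.333333+0.111111=0.1111
k=5 load: inc=0.111111, refl=0.111111·-1.000000=-0.1111; V=0.000000+0.111111+-0.111111=0.0000
k=6 src: inc=-0.111111, refl=-0.111111·0.333333=-0.0370; V=0.111111+-0.111111+-0.037037=-0.0370
k=7 load: inc=-0.037037, refl=-0.037037·-1.000000=0.0370; V=0.000000+-0.037037+0.037037=0.0000
k=8 src: inc=0.037037, refl=0.037037·0.333333=0.0123; V=-0.037037+0.037037+0.012346=0.0123

0 0 source 1.0000
1 3 load 0.0000
2 6 source -0.3333
3 9 load 0.0000
4 12 source 0.1111
5 15 load 0.0000
6 18 source -0.0370
7 21 load 0.0000
8 24 source 0.0123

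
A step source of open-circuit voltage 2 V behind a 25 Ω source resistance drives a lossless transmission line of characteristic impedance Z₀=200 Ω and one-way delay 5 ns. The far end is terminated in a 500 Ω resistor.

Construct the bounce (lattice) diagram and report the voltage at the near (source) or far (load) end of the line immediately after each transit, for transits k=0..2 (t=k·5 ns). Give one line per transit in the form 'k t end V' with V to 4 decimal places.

Γ_L=0.428571, Γ_S=-0.777778; launch V₁=2·200/225=1.777778
k=0 src: V=1.7778
k=1 load: inc=1.777778, refl=1.777778·0.428571=0.7619; V=0.000000+1.777778+0.761905=2.5397
k=2 src: inc=0.761905, refl=0.761905·-0.777778=-0.5926; V=1.777778+0.761905+-0.592593=1.9471

0 0 source 1.7778
1 5 load 2.5397
2 10 source 1.9471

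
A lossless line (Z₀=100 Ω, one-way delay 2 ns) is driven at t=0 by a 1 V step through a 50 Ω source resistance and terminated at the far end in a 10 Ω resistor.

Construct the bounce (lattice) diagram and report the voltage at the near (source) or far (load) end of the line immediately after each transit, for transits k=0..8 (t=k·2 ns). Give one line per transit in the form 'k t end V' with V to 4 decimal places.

0 0 source 0.6667
1 2 load 0.1212
2 4 source 0.3030
3 6 load 0.1543
4 8 source 0.2039
5 10 load 0.1633
6 12 source 0.1768
7 14 load 0.1657
8 16 source 0.1694

Γ_L=-0.818182, Γ_S=-0.333333; launch V₁=1·100/150=0.666667
k=0 src: V=0.6667
k=1 load: inc=0.666667, refl=0.666667·-0.818182=-0.5455; V=0.000000+0.666667+-0.545455=0.1212
k=2 src: inc=-0.545455, refl=-0.545455·-0.333333=0.1818; V=0.666667+-0.545455+0.181818=0.3030
k=3 load: inc=0.181818, refl=0.181818·-0.818182=-0.1488; V=0.121212+0.181818+-0.148760=0.1543
k=4 src: inc=-0.148760, refl=-0.148760·-0.333333=0.0496; V=0.303030+-0.148760+0.049587=0.2039
k=5 load: inc=0.049587, refl=0.049587·-0.818182=-0.0406; V=0.154270+0.049587+-0.040571=0.1633
k=6 src: inc=-0.040571, refl=-0.040571·-0.333333=0.0135; V=0.203857+-0.040571+0.013524=0.1768
k=7 load: inc=0.013524, refl=0.013524·-0.818182=-0.0111; V=0.163286+0.013524+-0.011065=0.1657
k=8 src: inc=-0.011065, refl=-0.011065·-0.333333=0.0037; V=0.176809+-0.011065+0.003688=0.1694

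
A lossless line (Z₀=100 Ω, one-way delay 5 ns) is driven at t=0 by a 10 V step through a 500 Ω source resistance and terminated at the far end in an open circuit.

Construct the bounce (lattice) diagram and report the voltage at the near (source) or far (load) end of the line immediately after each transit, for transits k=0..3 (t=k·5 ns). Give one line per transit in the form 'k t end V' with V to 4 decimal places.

0 0 source 1.6667
1 5 load 3.3333
2 10 source 4.4444
3 15 load 5.5556

Γ_L=1.000000, Γ_S=0.666667; launch V₁=10·100/600=1.666667
k=0 src: V=1.6667
k=1 load: inc=1.666667, refl=1.666667·1.000000=1.6667; V=0.000000+1.666667+1.666667=3.3333
k=2 src: inc=1.666667, refl=1.666667·0.666667=1.1111; V=1.666667+1.666667+1.111111=4.4444
k=3 load: inc=1.111111, refl=1.111111·1.000000=1.1111; V=3.333333+1.111111+1.111111=5.5556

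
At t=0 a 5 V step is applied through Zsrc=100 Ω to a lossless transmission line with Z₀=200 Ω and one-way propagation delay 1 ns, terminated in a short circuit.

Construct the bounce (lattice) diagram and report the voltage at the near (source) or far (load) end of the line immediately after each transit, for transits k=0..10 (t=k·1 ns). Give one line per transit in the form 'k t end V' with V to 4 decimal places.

Γ_L=-1.000000, Γ_S=-0.333333; launch V₁=5·200/300=3.333333
k=0 src: V=3.3333
k=1 load: inc=3.333333, refl=3.333333·-1.000000=-3.3333; V=0.000000+3.333333+-3.333333=0.0000
k=2 src: inc=-3.333333, refl=-3.333333·-0.333333=1.1111; V=3.333333+-3.333333+1.111111=1.1111
k=3 load: inc=1.111111, refl=1.111111·-1.000000=-1.1111; V=0.000000+1.111111+-1.111111=0.0000
k=4 src: inc=-1.111111, refl=-1.111111·-0.333333=0.3704; V=1.111111+-1.111111+0.370370=0.3704
k=5 load: inc=0.370370, refl=0.370370·-1.000000=-0.3704; V=0.000000+0.370370+-0.370370=0.0000
k=6 src: inc=-0.370370, refl=-0.370370·-0.333333=0.1235; V=0.370370+-0.370370+0.123457=0.1235
k=7 load: inc=0.123457, refl=0.123457·-1.000000=-0.1235; V=0.000000+0.123457+-0.123457=0.0000
k=8 src: inc=-0.123457, refl=-0.123457·-0.333333=0.0412; V=0.123457+-0.123457+0.041152=0.0412
k=9 load: inc=0.041152, refl=0.041152·-1.000000=-0.0412; V=0.000000+0.041152+-0.041152=0.0000
k=10 src: inc=-0.041152, refl=-0.041152·-0.333333=0.0137; V=0.041152+-0.041152+0.013717=0.0137

0 0 source 3.3333
1 1 load 0.0000
2 2 source 1.1111
3 3 load 0.0000
4 4 source 0.3704
5 5 load 0.0000
6 6 source 0.1235
7 7 load 0.0000
8 8 source 0.0412
9 9 load 0.0000
10 10 source 0.0137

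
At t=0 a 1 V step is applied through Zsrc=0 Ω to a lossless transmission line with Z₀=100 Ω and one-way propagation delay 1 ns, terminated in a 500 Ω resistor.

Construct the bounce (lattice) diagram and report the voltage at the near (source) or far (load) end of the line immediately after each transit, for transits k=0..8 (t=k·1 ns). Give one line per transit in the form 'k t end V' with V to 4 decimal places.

Γ_L=0.666667, Γ_S=-1.000000; launch V₁=1·100/100=1.000000
k=0 src: V=1.0000
k=1 load: inc=1.000000, refl=1.000000·0.666667=0.6667; V=0.000000+1.000000+0.666667=1.6667
k=2 src: inc=0.666667, refl=0.666667·-1.000000=-0.6667; V=1.000000+0.666667+-0.666667=1.0000
k=3 load: inc=-0.666667, refl=-0.666667·0.666667=-0.4444; V=1.666667+-0.666667+-0.444444=0.5556
k=4 src: inc=-0.444444, refl=-0.444444·-1.000000=0.4444; V=1.000000+-0.444444+0.444444=1.0000
k=5 load: inc=0.444444, refl=0.444444·0.666667=0.2963; V=0.555556+0.444444+0.296296=1.2963
k=6 src: inc=0.296296, refl=0.296296·-1.000000=-0.2963; V=1.000000+0.296296+-0.296296=1.0000
k=7 load: inc=-0.296296, refl=-0.296296·0.666667=-0.1975; V=1.296296+-0.296296+-0.197531=0.8025
k=8 src: inc=-0.197531, refl=-0.197531·-1.000000=0.1975; V=1.000000+-0.197531+0.197531=1.0000

0 0 source 1.0000
1 1 load 1.6667
2 2 source 1.0000
3 3 load 0.5556
4 4 source 1.0000
5 5 load 1.2963
6 6 source 1.0000
7 7 load 0.8025
8 8 source 1.0000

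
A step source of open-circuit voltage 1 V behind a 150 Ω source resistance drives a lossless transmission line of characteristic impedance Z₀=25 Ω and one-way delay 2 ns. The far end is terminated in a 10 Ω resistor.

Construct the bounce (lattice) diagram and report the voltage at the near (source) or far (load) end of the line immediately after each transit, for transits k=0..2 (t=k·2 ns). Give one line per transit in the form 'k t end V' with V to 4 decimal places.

0 0 source 0.1429
1 2 load 0.0816
2 4 source 0.0379

Γ_L=-0.428571, Γ_S=0.714286; launch V₁=1·25/175=0.142857
k=0 src: V=0.1429
k=1 load: inc=0.142857, refl=0.142857·-0.428571=-0.0612; V=0.000000+0.142857+-0.061224=0.0816
k=2 src: inc=-0.061224, refl=-0.061224·0.714286=-0.0437; V=0.142857+-0.061224+-0.043732=0.0379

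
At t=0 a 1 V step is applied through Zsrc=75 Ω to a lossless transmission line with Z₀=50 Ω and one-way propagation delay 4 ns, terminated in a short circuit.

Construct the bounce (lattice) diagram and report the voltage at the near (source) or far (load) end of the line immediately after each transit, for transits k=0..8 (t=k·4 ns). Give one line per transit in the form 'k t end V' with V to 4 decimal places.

0 0 source 0.4000
1 4 load 0.0000
2 8 source -0.0800
3 12 load 0.0000
4 16 source 0.0160
5 20 load 0.0000
6 24 source -0.0032
7 28 load 0.0000
8 32 source 0.0006

Γ_L=-1.000000, Γ_S=0.200000; launch V₁=1·50/125=0.400000
k=0 src: V=0.4000
k=1 load: inc=0.400000, refl=0.400000·-1.000000=-0.4000; V=0.000000+0.400000+-0.400000=0.0000
k=2 src: inc=-0.400000, refl=-0.400000·0.200000=-0.0800; V=0.400000+-0.400000+-0.080000=-0.0800
k=3 load: inc=-0.080000, refl=-0.080000·-1.000000=0.0800; V=0.000000+-0.080000+0.080000=0.0000
k=4 src: inc=0.080000, refl=0.080000·0.200000=0.0160; V=-0.080000+0.080000+0.016000=0.0160
k=5 load: inc=0.016000, refl=0.016000·-1.000000=-0.0160; V=0.000000+0.016000+-0.016000=0.0000
k=6 src: inc=-0.016000, refl=-0.016000·0.200000=-0.0032; V=0.016000+-0.016000+-0.003200=-0.0032
k=7 load: inc=-0.003200, refl=-0.003200·-1.000000=0.0032; V=0.000000+-0.003200+0.003200=0.0000
k=8 src: inc=0.003200, refl=0.003200·0.200000=0.0006; V=-0.003200+0.003200+0.000640=0.0006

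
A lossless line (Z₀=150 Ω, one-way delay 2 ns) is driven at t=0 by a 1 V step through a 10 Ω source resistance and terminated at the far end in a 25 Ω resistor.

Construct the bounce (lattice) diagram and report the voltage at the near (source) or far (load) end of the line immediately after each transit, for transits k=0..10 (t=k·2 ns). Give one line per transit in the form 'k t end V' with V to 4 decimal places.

Γ_L=-0.714286, Γ_S=-0.875000; launch V₁=1·150/160=0.937500
k=0 src: V=0.9375
k=1 load: inc=0.937500, refl=0.937500·-0.714286=-0.6696; V=0.000000+0.937500+-0.669643=0.2679
k=2 src: inc=-0.669643, refl=-0.669643·-0.875000=0.5859; V=0.937500+-0.669643+0.585938=0.8538
k=3 load: inc=0.585938, refl=0.585938·-0.714286=-0.4185; V=0.267857+0.585938+-0.418527=0.4353
k=4 src: inc=-0.418527, refl=-0.418527·-0.875000=0.3662; V=0.853795+-0.418527+0.366211=0.8015
k=5 load: inc=0.366211, refl=0.366211·-0.714286=-0.2616; V=0.435268+0.366211+-0.261579=0.5399
k=6 src: inc=-0.261579, refl=-0.261579·-0.875000=0.2289; V=0.801479+-0.261579+0.228882=0.7688
k=7 load: inc=0.228882, refl=0.228882·-0.714286=-0.1635; V=0.539900+0.228882+-0.163487=0.6053
k=8 src: inc=-0.163487, refl=-0.163487·-0.875000=0.1431; V=0.768781+-0.163487+0.143051=0.7483
k=9 load: inc=0.143051, refl=0.143051·-0.714286=-0.1022; V=0.605294+0.143051+-0.102179=0.6462
k=10 src: inc=-0.102179, refl=-0.102179·-0.875000=0.0894; V=0.748346+-0.102179+0.089407=0.7356

0 0 source 0.9375
1 2 load 0.2679
2 4 source 0.8538
3 6 load 0.4353
4 8 source 0.8015
5 10 load 0.5399
6 12 source 0.7688
7 14 load 0.6053
8 16 source 0.7483
9 18 load 0.6462
10 20 source 0.7356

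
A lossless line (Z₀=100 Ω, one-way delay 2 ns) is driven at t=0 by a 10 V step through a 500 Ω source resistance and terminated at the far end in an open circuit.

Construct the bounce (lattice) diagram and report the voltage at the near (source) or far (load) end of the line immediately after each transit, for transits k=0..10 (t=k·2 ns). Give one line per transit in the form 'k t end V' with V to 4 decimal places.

0 0 source 1.6667
1 2 load 3.3333
2 4 source 4.4444
3 6 load 5.5556
4 8 source 6.2963
5 10 load 7.0370
6 12 source 7.5309
7 14 load 8.0247
8 16 source 8.3539
9 18 load 8.6831
10 20 source 8.9026

Γ_L=1.000000, Γ_S=0.666667; launch V₁=10·100/600=1.666667
k=0 src: V=1.6667
k=1 load: inc=1.666667, refl=1.666667·1.000000=1.6667; V=0.000000+1.666667+1.666667=3.3333
k=2 src: inc=1.666667, refl=1.666667·0.666667=1.1111; V=1.666667+1.666667+1.111111=4.4444
k=3 load: inc=1.111111, refl=1.111111·1.000000=1.1111; V=3.333333+1.111111+1.111111=5.5556
k=4 src: inc=1.111111, refl=1.111111·0.666667=0.7407; V=4.444444+1.111111+0.740741=6.2963
k=5 load: inc=0.740741, refl=0.740741·1.000000=0.7407; V=5.555556+0.740741+0.740741=7.0370
k=6 src: inc=0.740741, refl=0.740741·0.666667=0.4938; V=6.296296+0.740741+0.493827=7.5309
k=7 load: inc=0.493827, refl=0.493827·1.000000=0.4938; V=7.037037+0.493827+0.493827=8.0247
k=8 src: inc=0.493827, refl=0.493827·0.666667=0.3292; V=7.530864+0.493827+0.329218=8.3539
k=9 load: inc=0.329218, refl=0.329218·1.000000=0.3292; V=8.024691+0.329218+0.329218=8.6831
k=10 src: inc=0.329218, refl=0.329218·0.666667=0.2195; V=8.353909+0.329218+0.219479=8.9026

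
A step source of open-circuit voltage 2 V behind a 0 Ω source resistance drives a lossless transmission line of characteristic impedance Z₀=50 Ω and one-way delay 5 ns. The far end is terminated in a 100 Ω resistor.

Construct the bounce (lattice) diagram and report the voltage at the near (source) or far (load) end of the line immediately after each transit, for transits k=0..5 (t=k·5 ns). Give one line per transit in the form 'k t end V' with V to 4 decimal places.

0 0 source 2.0000
1 5 load 2.6667
2 10 source 2.0000
3 15 load 1.7778
4 20 source 2.0000
5 25 load 2.0741

Γ_L=0.333333, Γ_S=-1.000000; launch V₁=2·50/50=2.000000
k=0 src: V=2.0000
k=1 load: inc=2.000000, refl=2.000000·0.333333=0.6667; V=0.000000+2.000000+0.666667=2.6667
k=2 src: inc=0.666667, refl=0.666667·-1.000000=-0.6667; V=2.000000+0.666667+-0.666667=2.0000
k=3 load: inc=-0.666667, refl=-0.666667·0.333333=-0.2222; V=2.666667+-0.666667+-0.222222=1.7778
k=4 src: inc=-0.222222, refl=-0.222222·-1.000000=0.2222; V=2.000000+-0.222222+0.222222=2.0000
k=5 load: inc=0.222222, refl=0.222222·0.333333=0.0741; V=1.777778+0.222222+0.074074=2.0741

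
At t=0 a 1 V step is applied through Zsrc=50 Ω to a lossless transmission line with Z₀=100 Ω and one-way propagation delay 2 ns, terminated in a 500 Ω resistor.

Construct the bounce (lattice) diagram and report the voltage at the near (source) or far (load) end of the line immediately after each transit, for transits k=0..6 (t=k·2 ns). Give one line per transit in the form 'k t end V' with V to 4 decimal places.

0 0 source 0.6667
1 2 load 1.1111
2 4 source 0.9630
3 6 load 0.8642
4 8 source 0.8971
5 10 load 0.9191
6 12 source 0.9118

Γ_L=0.666667, Γ_S=-0.333333; launch V₁=1·100/150=0.666667
k=0 src: V=0.6667
k=1 load: inc=0.666667, refl=0.666667·0.666667=0.4444; V=0.000000+0.666667+0.444444=1.1111
k=2 src: inc=0.444444, refl=0.444444·-0.333333=-0.1481; V=0.666667+0.444444+-0.148148=0.9630
k=3 load: inc=-0.148148, refl=-0.148148·0.666667=-0.0988; V=1.111111+-0.148148+-0.098765=0.8642
k=4 src: inc=-0.098765, refl=-0.098765·-0.333333=0.0329; V=0.962963+-0.098765+0.032922=0.8971
k=5 load: inc=0.032922, refl=0.032922·0.666667=0.0219; V=0.864198+0.032922+0.021948=0.9191
k=6 src: inc=0.021948, refl=0.021948·-0.333333=-0.0073; V=0.897119+0.021948+-0.007316=0.9118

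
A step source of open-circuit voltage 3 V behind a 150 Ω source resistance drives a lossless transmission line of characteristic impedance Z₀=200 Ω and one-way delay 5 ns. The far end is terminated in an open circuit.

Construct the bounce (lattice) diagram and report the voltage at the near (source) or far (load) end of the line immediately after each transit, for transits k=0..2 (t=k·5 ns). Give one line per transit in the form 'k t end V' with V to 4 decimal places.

Γ_L=1.000000, Γ_S=-0.142857; launch V₁=3·200/350=1.714286
k=0 src: V=1.7143
k=1 load: inc=1.714286, refl=1.714286·1.000000=1.7143; V=0.000000+1.714286+1.714286=3.4286
k=2 src: inc=1.714286, refl=1.714286·-0.142857=-0.2449; V=1.714286+1.714286+-0.244898=3.1837

0 0 source 1.7143
1 5 load 3.4286
2 10 source 3.1837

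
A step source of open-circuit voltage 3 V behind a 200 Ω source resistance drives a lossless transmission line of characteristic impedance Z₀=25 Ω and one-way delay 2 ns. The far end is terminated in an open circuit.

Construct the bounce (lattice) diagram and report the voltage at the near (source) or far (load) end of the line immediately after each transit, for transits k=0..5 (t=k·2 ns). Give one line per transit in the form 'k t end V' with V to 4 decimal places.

Γ_L=1.000000, Γ_S=0.777778; launch V₁=3·25/225=0.333333
k=0 src: V=0.3333
k=1 load: inc=0.333333, refl=0.333333·1.000000=0.3333; V=0.000000+0.333333+0.333333=0.6667
k=2 src: inc=0.333333, refl=0.333333·0.777778=0.2593; V=0.333333+0.333333+0.259259=0.9259
k=3 load: inc=0.259259, refl=0.259259·1.000000=0.2593; V=0.666667+0.259259+0.259259=1.1852
k=4 src: inc=0.259259, refl=0.259259·0.777778=0.2016; V=0.925926+0.259259+0.201646=1.3868
k=5 load: inc=0.201646, refl=0.201646·1.000000=0.2016; V=1.185185+0.201646+0.201646=1.5885

0 0 source 0.3333
1 2 load 0.6667
2 4 source 0.9259
3 6 load 1.1852
4 8 source 1.3868
5 10 load 1.5885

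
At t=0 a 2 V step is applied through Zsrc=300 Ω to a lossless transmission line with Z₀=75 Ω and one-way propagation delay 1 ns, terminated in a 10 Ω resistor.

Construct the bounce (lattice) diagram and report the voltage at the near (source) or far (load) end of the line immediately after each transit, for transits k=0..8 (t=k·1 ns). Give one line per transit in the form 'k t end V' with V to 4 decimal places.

Γ_L=-0.764706, Γ_S=0.600000; launch V₁=2·75/375=0.400000
k=0 src: V=0.4000
k=1 load: inc=0.400000, refl=0.400000·-0.764706=-0.3059; V=0.000000+0.400000+-0.305882=0.0941
k=2 src: inc=-0.305882, refl=-0.305882·0.600000=-0.1835; V=0.400000+-0.305882+-0.183529=-0.0894
k=3 load: inc=-0.183529, refl=-0.183529·-0.764706=0.1403; V=0.094118+-0.183529+0.140346=0.0509
k=4 src: inc=0.140346, refl=0.140346·0.600000=0.0842; V=-0.089412+0.140346+0.084208=0.1351
k=5 load: inc=0.084208, refl=0.084208·-0.764706=-0.0644; V=0.050934+0.084208+-0.064394=0.0707
k=6 src: inc=-0.064394, refl=-0.064394·0.600000=-0.0386; V=0.135142+-0.064394+-0.038636=0.0321
k=7 load: inc=-0.038636, refl=-0.038636·-0.764706=0.0295; V=0.070748+-0.038636+0.029546=0.0617
k=8 src: inc=0.029546, refl=0.029546·0.600000=0.0177; V=0.032111+0.029546+0.017727=0.0794

0 0 source 0.4000
1 1 load 0.0941
2 2 source -0.0894
3 3 load 0.0509
4 4 source 0.1351
5 5 load 0.0707
6 6 source 0.0321
7 7 load 0.0617
8 8 source 0.0794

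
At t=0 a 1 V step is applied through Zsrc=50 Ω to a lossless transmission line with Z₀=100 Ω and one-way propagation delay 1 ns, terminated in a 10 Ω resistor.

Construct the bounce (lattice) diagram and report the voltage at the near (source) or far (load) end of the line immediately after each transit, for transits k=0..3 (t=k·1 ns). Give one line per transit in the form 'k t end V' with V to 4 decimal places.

0 0 source 0.6667
1 1 load 0.1212
2 2 source 0.3030
3 3 load 0.1543

Γ_L=-0.818182, Γ_S=-0.333333; launch V₁=1·100/150=0.666667
k=0 src: V=0.6667
k=1 load: inc=0.666667, refl=0.666667·-0.818182=-0.5455; V=0.000000+0.666667+-0.545455=0.1212
k=2 src: inc=-0.545455, refl=-0.545455·-0.333333=0.1818; V=0.666667+-0.545455+0.181818=0.3030
k=3 load: inc=0.181818, refl=0.181818·-0.818182=-0.1488; V=0.121212+0.181818+-0.148760=0.1543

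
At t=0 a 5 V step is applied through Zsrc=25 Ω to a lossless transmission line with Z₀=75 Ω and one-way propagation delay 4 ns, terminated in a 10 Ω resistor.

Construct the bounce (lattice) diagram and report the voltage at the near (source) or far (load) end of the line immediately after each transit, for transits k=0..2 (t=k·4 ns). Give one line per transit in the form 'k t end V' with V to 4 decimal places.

0 0 source 3.7500
1 4 load 0.8824
2 8 source 2.3162

Γ_L=-0.764706, Γ_S=-0.500000; launch V₁=5·75/100=3.750000
k=0 src: V=3.7500
k=1 load: inc=3.750000, refl=3.750000·-0.764706=-2.8676; V=0.000000+3.750000+-2.867647=0.8824
k=2 src: inc=-2.867647, refl=-2.867647·-0.500000=1.4338; V=3.750000+-2.867647+1.433824=2.3162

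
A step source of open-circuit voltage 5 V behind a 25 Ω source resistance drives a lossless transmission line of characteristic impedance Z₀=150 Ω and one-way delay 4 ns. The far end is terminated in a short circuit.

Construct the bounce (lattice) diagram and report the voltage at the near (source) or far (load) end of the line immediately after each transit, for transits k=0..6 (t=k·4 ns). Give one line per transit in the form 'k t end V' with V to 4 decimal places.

0 0 source 4.2857
1 4 load 0.0000
2 8 source 3.0612
3 12 load 0.0000
4 16 source 2.1866
5 20 load 0.0000
6 24 source 1.5618

Γ_L=-1.000000, Γ_S=-0.714286; launch V₁=5·150/175=4.285714
k=0 src: V=4.2857
k=1 load: inc=4.285714, refl=4.285714·-1.000000=-4.2857; V=0.000000+4.285714+-4.285714=0.0000
k=2 src: inc=-4.285714, refl=-4.285714·-0.714286=3.0612; V=4.285714+-4.285714+3.061224=3.0612
k=3 load: inc=3.061224, refl=3.061224·-1.000000=-3.0612; V=0.000000+3.061224+-3.061224=0.0000
k=4 src: inc=-3.061224, refl=-3.061224·-0.714286=2.1866; V=3.061224+-3.061224+2.186589=2.1866
k=5 load: inc=2.186589, refl=2.186589·-1.000000=-2.1866; V=0.000000+2.186589+-2.186589=0.0000
k=6 src: inc=-2.186589, refl=-2.186589·-0.714286=1.5618; V=2.186589+-2.186589+1.561849=1.5618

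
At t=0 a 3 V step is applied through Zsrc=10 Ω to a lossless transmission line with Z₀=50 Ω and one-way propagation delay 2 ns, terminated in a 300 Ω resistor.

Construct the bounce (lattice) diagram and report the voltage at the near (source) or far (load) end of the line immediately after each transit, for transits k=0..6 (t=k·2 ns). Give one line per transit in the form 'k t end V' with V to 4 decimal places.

0 0 source 2.5000
1 2 load 4.2857
2 4 source 3.0952
3 6 load 2.2449
4 8 source 2.8118
5 10 load 3.2167
6 12 source 2.9468

Γ_L=0.714286, Γ_S=-0.666667; launch V₁=3·50/60=2.500000
k=0 src: V=2.5000
k=1 load: inc=2.500000, refl=2.500000·0.714286=1.7857; V=0.000000+2.500000+1.785714=4.2857
k=2 src: inc=1.785714, refl=1.785714·-0.666667=-1.1905; V=2.500000+1.785714+-1.190476=3.0952
k=3 load: inc=-1.190476, refl=-1.190476·0.714286=-0.8503; V=4.285714+-1.190476+-0.850340=2.2449
k=4 src: inc=-0.850340, refl=-0.850340·-0.666667=0.5669; V=3.095238+-0.850340+0.566893=2.8118
k=5 load: inc=0.566893, refl=0.566893·0.714286=0.4049; V=2.244898+0.566893+0.404924=3.2167
k=6 src: inc=0.404924, refl=0.404924·-0.666667=-0.2699; V=2.811791+0.404924+-0.269949=2.9468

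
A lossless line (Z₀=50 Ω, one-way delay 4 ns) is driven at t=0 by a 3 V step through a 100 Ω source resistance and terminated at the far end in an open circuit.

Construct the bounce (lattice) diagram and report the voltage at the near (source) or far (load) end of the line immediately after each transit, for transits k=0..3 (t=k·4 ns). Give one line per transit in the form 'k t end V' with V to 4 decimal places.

0 0 source 1.0000
1 4 load 2.0000
2 8 source 2.3333
3 12 load 2.6667

Γ_L=1.000000, Γ_S=0.333333; launch V₁=3·50/150=1.000000
k=0 src: V=1.0000
k=1 load: inc=1.000000, refl=1.000000·1.000000=1.0000; V=0.000000+1.000000+1.000000=2.0000
k=2 src: inc=1.000000, refl=1.000000·0.333333=0.3333; V=1.000000+1.000000+0.333333=2.3333
k=3 load: inc=0.333333, refl=0.333333·1.000000=0.3333; V=2.000000+0.333333+0.333333=2.6667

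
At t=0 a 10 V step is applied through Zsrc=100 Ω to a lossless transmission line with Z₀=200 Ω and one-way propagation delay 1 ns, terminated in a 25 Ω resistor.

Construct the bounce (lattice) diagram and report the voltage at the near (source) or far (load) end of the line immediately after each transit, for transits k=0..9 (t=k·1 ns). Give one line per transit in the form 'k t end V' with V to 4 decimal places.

0 0 source 6.6667
1 1 load 1.4815
2 2 source 3.2099
3 3 load 1.8656
4 4 source 2.3137
5 5 load 1.9651
6 6 source 2.0813
7 7 load 1.9910
8 8 source 2.0211
9 9 load 1.9977

Γ_L=-0.777778, Γ_S=-0.333333; launch V₁=10·200/300=6.666667
k=0 src: V=6.6667
k=1 load: inc=6.666667, refl=6.666667·-0.777778=-5.1852; V=0.000000+6.666667+-5.185185=1.4815
k=2 src: inc=-5.185185, refl=-5.185185·-0.333333=1.7284; V=6.666667+-5.185185+1.728395=3.2099
k=3 load: inc=1.728395, refl=1.728395·-0.777778=-1.3443; V=1.481481+1.728395+-1.344307=1.8656
k=4 src: inc=-1.344307, refl=-1.344307·-0.333333=0.4481; V=3.209877+-1.344307+0.448102=2.3137
k=5 load: inc=0.448102, refl=0.448102·-0.777778=-0.3485; V=1.865569+0.448102+-0.348524=1.9651
k=6 src: inc=-0.348524, refl=-0.348524·-0.333333=0.1162; V=2.313672+-0.348524+0.116175=2.0813
k=7 load: inc=0.116175, refl=0.116175·-0.777778=-0.0904; V=1.965148+0.116175+-0.090358=1.9910
k=8 src: inc=-0.090358, refl=-0.090358·-0.333333=0.0301; V=2.081322+-0.090358+0.030119=2.0211
k=9 load: inc=0.030119, refl=0.030119·-0.777778=-0.0234; V=1.990964+0.030119+-0.023426=1.9977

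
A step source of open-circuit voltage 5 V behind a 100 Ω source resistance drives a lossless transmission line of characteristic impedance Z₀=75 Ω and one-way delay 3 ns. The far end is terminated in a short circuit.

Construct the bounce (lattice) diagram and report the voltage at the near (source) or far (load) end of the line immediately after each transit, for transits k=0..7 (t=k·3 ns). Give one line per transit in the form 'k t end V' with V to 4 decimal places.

0 0 source 2.1429
1 3 load 0.0000
2 6 source -0.3061
3 9 load 0.0000
4 12 source 0.0437
5 15 load 0.0000
6 18 source -0.0062
7 21 load 0.0000

Γ_L=-1.000000, Γ_S=0.142857; launch V₁=5·75/175=2.142857
k=0 src: V=2.1429
k=1 load: inc=2.142857, refl=2.142857·-1.000000=-2.1429; V=0.000000+2.142857+-2.142857=0.0000
k=2 src: inc=-2.142857, refl=-2.142857·0.142857=-0.3061; V=2.142857+-2.142857+-0.306122=-0.3061
k=3 load: inc=-0.306122, refl=-0.306122·-1.000000=0.3061; V=0.000000+-0.306122+0.306122=0.0000
k=4 src: inc=0.306122, refl=0.306122·0.142857=0.0437; V=-0.306122+0.306122+0.043732=0.0437
k=5 load: inc=0.043732, refl=0.043732·-1.000000=-0.0437; V=0.000000+0.043732+-0.043732=0.0000
k=6 src: inc=-0.043732, refl=-0.043732·0.142857=-0.0062; V=0.043732+-0.043732+-0.006247=-0.0062
k=7 load: inc=-0.006247, refl=-0.006247·-1.000000=0.0062; V=0.000000+-0.006247+0.006247=0.0000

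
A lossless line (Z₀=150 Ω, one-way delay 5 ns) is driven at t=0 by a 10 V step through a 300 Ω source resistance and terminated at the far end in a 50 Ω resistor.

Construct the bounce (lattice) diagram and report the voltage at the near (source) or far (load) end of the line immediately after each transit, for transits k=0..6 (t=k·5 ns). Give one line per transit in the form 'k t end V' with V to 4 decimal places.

0 0 source 3.3333
1 5 load 1.6667
2 10 source 1.1111
3 15 load 1.3889
4 20 source 1.4815
5 25 load 1.4352
6 30 source 1.4198

Γ_L=-0.500000, Γ_S=0.333333; launch V₁=10·150/450=3.333333
k=0 src: V=3.3333
k=1 load: inc=3.333333, refl=3.333333·-0.500000=-1.6667; V=0.000000+3.333333+-1.666667=1.6667
k=2 src: inc=-1.666667, refl=-1.666667·0.333333=-0.5556; V=3.333333+-1.666667+-0.555556=1.1111
k=3 load: inc=-0.555556, refl=-0.555556·-0.500000=0.2778; V=1.666667+-0.555556+0.277778=1.3889
k=4 src: inc=0.277778, refl=0.277778·0.333333=0.0926; V=1.111111+0.277778+0.092593=1.4815
k=5 load: inc=0.092593, refl=0.092593·-0.500000=-0.0463; V=1.388889+0.092593+-0.046296=1.4352
k=6 src: inc=-0.046296, refl=-0.046296·0.333333=-0.0154; V=1.481481+-0.046296+-0.015432=1.4198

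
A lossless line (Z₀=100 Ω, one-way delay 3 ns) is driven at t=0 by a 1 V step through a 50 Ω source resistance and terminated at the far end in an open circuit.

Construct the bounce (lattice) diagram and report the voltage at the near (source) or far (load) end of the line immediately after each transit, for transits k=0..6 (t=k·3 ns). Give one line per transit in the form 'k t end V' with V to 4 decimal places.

0 0 source 0.6667
1 3 load 1.3333
2 6 source 1.1111
3 9 load 0.8889
4 12 source 0.9630
5 15 load 1.0370
6 18 source 1.0123

Γ_L=1.000000, Γ_S=-0.333333; launch V₁=1·100/150=0.666667
k=0 src: V=0.6667
k=1 load: inc=0.666667, refl=0.666667·1.000000=0.6667; V=0.000000+0.666667+0.666667=1.3333
k=2 src: inc=0.666667, refl=0.666667·-0.333333=-0.2222; V=0.666667+0.666667+-0.222222=1.1111
k=3 load: inc=-0.222222, refl=-0.222222·1.000000=-0.2222; V=1.333333+-0.222222+-0.222222=0.8889
k=4 src: inc=-0.222222, refl=-0.222222·-0.333333=0.0741; V=1.111111+-0.222222+0.074074=0.9630
k=5 load: inc=0.074074, refl=0.074074·1.000000=0.0741; V=0.888889+0.074074+0.074074=1.0370
k=6 src: inc=0.074074, refl=0.074074·-0.333333=-0.0247; V=0.962963+0.074074+-0.024691=1.0123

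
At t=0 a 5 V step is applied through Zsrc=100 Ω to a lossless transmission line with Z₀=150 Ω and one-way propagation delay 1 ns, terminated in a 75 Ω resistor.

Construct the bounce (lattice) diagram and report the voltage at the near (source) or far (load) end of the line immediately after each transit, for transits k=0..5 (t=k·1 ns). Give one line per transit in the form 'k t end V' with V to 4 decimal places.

0 0 source 3.0000
1 1 load 2.0000
2 2 source 2.2000
3 3 load 2.1333
4 4 source 2.1467
5 5 load 2.1422

Γ_L=-0.333333, Γ_S=-0.200000; launch V₁=5·150/250=3.000000
k=0 src: V=3.0000
k=1 load: inc=3.000000, refl=3.000000·-0.333333=-1.0000; V=0.000000+3.000000+-1.000000=2.0000
k=2 src: inc=-1.000000, refl=-1.000000·-0.200000=0.2000; V=3.000000+-1.000000+0.200000=2.2000
k=3 load: inc=0.200000, refl=0.200000·-0.333333=-0.0667; V=2.000000+0.200000+-0.066667=2.1333
k=4 src: inc=-0.066667, refl=-0.066667·-0.200000=0.0133; V=2.200000+-0.066667+0.013333=2.1467
k=5 load: inc=0.013333, refl=0.013333·-0.333333=-0.0044; V=2.133333+0.013333+-0.004444=2.1422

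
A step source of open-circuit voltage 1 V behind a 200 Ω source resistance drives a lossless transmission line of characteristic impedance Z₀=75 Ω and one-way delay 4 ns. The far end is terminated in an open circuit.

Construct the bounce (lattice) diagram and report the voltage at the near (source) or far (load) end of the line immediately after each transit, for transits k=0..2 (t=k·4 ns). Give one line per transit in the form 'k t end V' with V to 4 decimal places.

0 0 source 0.2727
1 4 load 0.5455
2 8 source 0.6694

Γ_L=1.000000, Γ_S=0.454545; launch V₁=1·75/275=0.272727
k=0 src: V=0.2727
k=1 load: inc=0.272727, refl=0.272727·1.000000=0.2727; V=0.000000+0.272727+0.272727=0.5455
k=2 src: inc=0.272727, refl=0.272727·0.454545=0.1240; V=0.272727+0.272727+0.123967=0.6694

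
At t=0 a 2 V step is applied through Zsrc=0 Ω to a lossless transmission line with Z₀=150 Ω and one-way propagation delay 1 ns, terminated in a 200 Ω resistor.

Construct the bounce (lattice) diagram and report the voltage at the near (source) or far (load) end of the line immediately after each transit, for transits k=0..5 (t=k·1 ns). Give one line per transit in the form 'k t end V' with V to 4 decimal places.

0 0 source 2.0000
1 1 load 2.2857
2 2 source 2.0000
3 3 load 1.9592
4 4 source 2.0000
5 5 load 2.0058

Γ_L=0.142857, Γ_S=-1.000000; launch V₁=2·150/150=2.000000
k=0 src: V=2.0000
k=1 load: inc=2.000000, refl=2.000000·0.142857=0.2857; V=0.000000+2.000000+0.285714=2.2857
k=2 src: inc=0.285714, refl=0.285714·-1.000000=-0.2857; V=2.000000+0.285714+-0.285714=2.0000
k=3 load: inc=-0.285714, refl=-0.285714·0.142857=-0.0408; V=2.285714+-0.285714+-0.040816=1.9592
k=4 src: inc=-0.040816, refl=-0.040816·-1.000000=0.0408; V=2.000000+-0.040816+0.040816=2.0000
k=5 load: inc=0.040816, refl=0.040816·0.142857=0.0058; V=1.959184+0.040816+0.005831=2.0058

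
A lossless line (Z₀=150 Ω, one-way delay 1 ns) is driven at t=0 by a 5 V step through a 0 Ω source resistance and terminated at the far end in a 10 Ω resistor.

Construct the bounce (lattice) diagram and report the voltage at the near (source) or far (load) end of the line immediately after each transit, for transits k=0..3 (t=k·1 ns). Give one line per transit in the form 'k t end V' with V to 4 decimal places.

Γ_L=-0.875000, Γ_S=-1.000000; launch V₁=5·150/150=5.000000
k=0 src: V=5.0000
k=1 load: inc=5.000000, refl=5.000000·-0.875000=-4.3750; V=0.000000+5.000000+-4.375000=0.6250
k=2 src: inc=-4.375000, refl=-4.375000·-1.000000=4.3750; V=5.000000+-4.375000+4.375000=5.0000
k=3 load: inc=4.375000, refl=4.375000·-0.875000=-3.8281; V=0.625000+4.375000+-3.828125=1.1719

0 0 source 5.0000
1 1 load 0.6250
2 2 source 5.0000
3 3 load 1.1719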